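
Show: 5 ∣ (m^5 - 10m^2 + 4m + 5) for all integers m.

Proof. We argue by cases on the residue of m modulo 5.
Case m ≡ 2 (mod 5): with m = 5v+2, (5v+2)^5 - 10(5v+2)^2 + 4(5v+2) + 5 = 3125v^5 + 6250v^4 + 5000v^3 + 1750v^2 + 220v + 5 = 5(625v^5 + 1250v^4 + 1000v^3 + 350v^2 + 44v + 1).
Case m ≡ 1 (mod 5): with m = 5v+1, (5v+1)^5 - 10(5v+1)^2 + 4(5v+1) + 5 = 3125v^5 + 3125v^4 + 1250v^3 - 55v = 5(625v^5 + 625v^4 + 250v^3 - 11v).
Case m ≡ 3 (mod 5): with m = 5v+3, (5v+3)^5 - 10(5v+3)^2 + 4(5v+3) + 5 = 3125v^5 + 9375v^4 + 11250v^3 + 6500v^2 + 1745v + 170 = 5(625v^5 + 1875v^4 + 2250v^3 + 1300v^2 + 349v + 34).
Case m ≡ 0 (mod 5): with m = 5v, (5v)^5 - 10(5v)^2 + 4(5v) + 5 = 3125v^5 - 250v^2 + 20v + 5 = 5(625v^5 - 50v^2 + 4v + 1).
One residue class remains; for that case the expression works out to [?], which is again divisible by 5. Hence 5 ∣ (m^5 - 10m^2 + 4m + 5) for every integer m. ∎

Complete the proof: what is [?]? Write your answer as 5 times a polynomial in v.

The residues treated are {2, 1, 3, 0}, so the missing case is m ≡ 4 (mod 5); write m = 5v+4.
Then (5v+4)^5 - 10(5v+4)^2 + 4(5v+4) + 5 = 3125v^5 + 12500v^4 + 20000v^3 + 15750v^2 + 6020v + 885 = 5(625v^5 + 2500v^4 + 4000v^3 + 3150v^2 + 1204v + 177).

5(625v^5 + 2500v^4 + 4000v^3 + 3150v^2 + 1204v + 177)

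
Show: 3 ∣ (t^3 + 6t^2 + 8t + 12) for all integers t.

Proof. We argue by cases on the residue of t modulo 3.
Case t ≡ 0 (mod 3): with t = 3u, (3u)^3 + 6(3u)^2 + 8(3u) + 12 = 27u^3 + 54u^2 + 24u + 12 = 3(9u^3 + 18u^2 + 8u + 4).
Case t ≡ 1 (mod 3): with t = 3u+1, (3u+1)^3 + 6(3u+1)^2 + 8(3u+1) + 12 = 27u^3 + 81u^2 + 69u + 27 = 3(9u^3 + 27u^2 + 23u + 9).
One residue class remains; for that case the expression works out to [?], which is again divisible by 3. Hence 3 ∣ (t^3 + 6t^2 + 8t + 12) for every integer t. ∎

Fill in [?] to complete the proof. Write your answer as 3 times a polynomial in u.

The residues treated are {0, 1}, so the missing case is t ≡ 2 (mod 3); write t = 3u+2.
Then (3u+2)^3 + 6(3u+2)^2 + 8(3u+2) + 12 = 27u^3 + 108u^2 + 132u + 60 = 3(9u^3 + 36u^2 + 44u + 20).

3(9u^3 + 36u^2 + 44u + 20)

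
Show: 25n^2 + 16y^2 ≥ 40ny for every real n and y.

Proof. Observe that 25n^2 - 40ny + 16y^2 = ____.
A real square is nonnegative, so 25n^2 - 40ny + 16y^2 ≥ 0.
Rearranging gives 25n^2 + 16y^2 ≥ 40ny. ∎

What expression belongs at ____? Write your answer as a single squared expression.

25n^2 - 40ny + 16y^2 is a perfect-square trinomial: the outer terms are (5n)^2 and (4y)^2, and the cross term is -2·5n·4y.
So 25n^2 - 40ny + 16y^2 = (5n - 4y)^2 ≥ 0.

(5n - 4y)^2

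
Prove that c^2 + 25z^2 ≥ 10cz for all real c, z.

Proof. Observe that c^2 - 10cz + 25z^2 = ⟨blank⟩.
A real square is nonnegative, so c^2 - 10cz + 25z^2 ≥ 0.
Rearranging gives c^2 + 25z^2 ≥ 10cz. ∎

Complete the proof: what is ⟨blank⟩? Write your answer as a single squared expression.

(c - 5z)^2

c^2 - 10cz + 25z^2 is a perfect-square trinomial: the outer terms are (c)^2 and (5z)^2, and the cross term is -2·c·5z.
So c^2 - 10cz + 25z^2 = (c - 5z)^2 ≥ 0.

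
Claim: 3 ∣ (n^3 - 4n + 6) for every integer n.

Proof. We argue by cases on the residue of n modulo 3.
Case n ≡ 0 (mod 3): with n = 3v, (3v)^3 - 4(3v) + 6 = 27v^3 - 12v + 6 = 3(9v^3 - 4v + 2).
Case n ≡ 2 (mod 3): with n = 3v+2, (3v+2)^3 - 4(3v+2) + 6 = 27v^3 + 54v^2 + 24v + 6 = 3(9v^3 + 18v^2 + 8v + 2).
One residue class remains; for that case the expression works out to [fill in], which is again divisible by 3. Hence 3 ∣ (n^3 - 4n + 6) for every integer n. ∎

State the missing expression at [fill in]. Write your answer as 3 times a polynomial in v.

The residues treated are {0, 2}, so the missing case is n ≡ 1 (mod 3); write n = 3v+1.
Then (3v+1)^3 - 4(3v+1) + 6 = 27v^3 + 27v^2 - 3v + 3 = 3(9v^3 + 9v^2 - v + 1).

3(9v^3 + 9v^2 - v + 1)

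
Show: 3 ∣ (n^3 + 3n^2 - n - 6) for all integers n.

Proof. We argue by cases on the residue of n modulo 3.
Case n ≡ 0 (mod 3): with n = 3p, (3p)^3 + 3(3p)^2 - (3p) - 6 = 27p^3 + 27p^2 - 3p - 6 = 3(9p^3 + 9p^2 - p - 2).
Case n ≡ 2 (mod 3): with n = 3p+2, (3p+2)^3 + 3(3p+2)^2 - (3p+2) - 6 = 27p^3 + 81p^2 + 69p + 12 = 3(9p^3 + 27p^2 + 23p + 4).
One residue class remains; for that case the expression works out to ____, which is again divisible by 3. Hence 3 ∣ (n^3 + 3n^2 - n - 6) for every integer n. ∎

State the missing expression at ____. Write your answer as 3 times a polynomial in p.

3(9p^3 + 18p^2 + 8p - 1)

Only n ≡ 1 (mod 3) is unaccounted for. Put n = 3p+1:
(3p+1)^3 + 3(3p+1)^2 - (3p+1) - 6 expands to 27p^3 + 54p^2 + 24p - 3,
and factoring out 3 leaves 3(9p^3 + 18p^2 + 8p - 1).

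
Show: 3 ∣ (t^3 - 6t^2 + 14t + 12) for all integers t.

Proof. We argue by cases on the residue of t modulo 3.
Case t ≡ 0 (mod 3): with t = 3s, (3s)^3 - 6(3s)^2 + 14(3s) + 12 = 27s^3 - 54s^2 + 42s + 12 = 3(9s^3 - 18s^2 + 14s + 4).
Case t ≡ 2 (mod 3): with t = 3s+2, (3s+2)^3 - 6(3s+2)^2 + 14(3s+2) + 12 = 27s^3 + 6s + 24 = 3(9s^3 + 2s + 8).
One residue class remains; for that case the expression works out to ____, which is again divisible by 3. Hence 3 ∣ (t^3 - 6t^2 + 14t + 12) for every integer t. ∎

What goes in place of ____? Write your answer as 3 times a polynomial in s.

Only t ≡ 1 (mod 3) is unaccounted for. Put t = 3s+1:
(3s+1)^3 - 6(3s+1)^2 + 14(3s+1) + 12 expands to 27s^3 - 27s^2 + 15s + 21,
and factoring out 3 leaves 3(9s^3 - 9s^2 + 5s + 7).

3(9s^3 - 9s^2 + 5s + 7)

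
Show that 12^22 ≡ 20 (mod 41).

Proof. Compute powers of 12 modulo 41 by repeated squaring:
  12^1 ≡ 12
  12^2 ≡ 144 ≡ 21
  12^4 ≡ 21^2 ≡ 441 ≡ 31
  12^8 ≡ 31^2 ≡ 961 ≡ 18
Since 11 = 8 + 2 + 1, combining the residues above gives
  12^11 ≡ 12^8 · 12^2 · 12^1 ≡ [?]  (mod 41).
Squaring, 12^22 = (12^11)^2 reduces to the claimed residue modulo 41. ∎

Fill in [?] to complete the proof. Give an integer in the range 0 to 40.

26

12^8 · 12^2 · 12^1 ≡ 18 · 21 · 12 = 4536.
4536 mod 41 = 26, so 12^11 ≡ 26 (mod 41).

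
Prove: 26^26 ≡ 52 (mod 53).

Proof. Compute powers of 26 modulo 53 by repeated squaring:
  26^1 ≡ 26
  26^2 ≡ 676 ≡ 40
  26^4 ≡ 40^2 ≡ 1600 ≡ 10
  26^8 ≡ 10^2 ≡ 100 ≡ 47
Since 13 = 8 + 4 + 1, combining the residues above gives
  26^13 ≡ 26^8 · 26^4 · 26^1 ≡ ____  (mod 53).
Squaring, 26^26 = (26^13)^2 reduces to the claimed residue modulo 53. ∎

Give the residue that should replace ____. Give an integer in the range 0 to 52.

26^8 · 26^4 · 26^1 ≡ 47 · 10 · 26 = 12220.
12220 mod 53 = 30, so 26^13 ≡ 30 (mod 53).

30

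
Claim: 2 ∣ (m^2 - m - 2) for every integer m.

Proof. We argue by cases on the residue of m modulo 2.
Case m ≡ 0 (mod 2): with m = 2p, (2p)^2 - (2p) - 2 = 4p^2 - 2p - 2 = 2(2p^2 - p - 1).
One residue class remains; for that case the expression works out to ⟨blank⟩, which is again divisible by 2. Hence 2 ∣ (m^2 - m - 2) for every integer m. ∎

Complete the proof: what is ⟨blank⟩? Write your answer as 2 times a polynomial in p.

The residues treated are {0}, so the missing case is m ≡ 1 (mod 2); write m = 2p+1.
Then (2p+1)^2 - (2p+1) - 2 = 4p^2 + 2p - 2 = 2(2p^2 + p - 1).

2(2p^2 + p - 1)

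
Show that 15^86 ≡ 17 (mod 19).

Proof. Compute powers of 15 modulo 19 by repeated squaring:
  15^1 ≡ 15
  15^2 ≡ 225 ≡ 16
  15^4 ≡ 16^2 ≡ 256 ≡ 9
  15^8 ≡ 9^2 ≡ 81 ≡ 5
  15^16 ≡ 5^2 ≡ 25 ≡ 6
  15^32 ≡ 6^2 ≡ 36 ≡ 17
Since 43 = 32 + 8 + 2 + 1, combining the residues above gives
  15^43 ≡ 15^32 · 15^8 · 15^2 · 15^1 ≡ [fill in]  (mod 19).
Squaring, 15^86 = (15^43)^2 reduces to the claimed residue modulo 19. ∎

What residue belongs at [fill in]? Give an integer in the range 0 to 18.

13

Multiply the listed residues: 17 · 5 · 16 · 15 = 85 → 1360 → 20400.
Reducing modulo 19: 20400 = 1073·19 + 13, so 15^43 ≡ 13.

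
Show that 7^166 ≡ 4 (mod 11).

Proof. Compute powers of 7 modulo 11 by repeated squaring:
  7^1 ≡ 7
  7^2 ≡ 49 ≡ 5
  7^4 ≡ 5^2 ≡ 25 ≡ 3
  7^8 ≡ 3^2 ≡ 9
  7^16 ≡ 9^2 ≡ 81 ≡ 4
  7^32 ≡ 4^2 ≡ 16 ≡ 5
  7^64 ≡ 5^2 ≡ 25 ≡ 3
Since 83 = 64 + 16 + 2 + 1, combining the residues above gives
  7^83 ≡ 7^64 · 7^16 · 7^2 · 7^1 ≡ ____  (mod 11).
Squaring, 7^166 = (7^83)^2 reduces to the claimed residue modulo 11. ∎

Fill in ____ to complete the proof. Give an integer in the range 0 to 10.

Multiply the listed residues: 3 · 4 · 5 · 7 = 12 → 60 → 420.
Reducing modulo 11: 420 = 38·11 + 2, so 7^83 ≡ 2.

2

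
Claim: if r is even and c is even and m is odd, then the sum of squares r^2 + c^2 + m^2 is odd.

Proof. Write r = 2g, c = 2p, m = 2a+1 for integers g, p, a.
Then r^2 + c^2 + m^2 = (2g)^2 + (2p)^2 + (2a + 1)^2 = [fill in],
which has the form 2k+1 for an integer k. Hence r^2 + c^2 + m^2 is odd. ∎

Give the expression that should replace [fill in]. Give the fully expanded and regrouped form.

Expanding: (2g)^2 + (2p)^2 + (2a + 1)^2 = 4a^2 + 4a + 4g^2 + 4p^2 + 1.
Every term except the constant is even, so this is 2(2a^2 + 2a + 2g^2 + 2p^2) + 1,
and 2a^2 + 2a + 2g^2 + 2p^2 ∈ ℤ gives the required form.

2(2a^2 + 2a + 2g^2 + 2p^2) + 1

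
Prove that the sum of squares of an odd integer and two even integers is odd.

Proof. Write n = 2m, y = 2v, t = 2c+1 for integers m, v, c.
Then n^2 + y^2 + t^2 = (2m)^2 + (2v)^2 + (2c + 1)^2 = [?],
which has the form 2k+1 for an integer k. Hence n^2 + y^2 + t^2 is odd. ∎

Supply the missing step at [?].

(2m)^2 + (2v)^2 + (2c + 1)^2 = 4c^2 + 4c + 4m^2 + 4v^2 + 1
= 2(2c^2 + 2c + 2m^2 + 2v^2) + 1.
Since 2c^2 + 2c + 2m^2 + 2v^2 is an integer, the sum of squares is of the form 2k+1 for an integer k.

2(2c^2 + 2c + 2m^2 + 2v^2) + 1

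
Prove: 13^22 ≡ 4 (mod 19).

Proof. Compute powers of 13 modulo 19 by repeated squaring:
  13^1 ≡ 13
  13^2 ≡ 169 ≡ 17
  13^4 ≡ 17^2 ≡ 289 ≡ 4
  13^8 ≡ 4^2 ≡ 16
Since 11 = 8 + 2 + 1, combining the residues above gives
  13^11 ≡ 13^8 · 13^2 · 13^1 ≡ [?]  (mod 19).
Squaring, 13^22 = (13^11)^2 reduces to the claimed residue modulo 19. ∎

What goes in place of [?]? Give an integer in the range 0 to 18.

13^8 · 13^2 · 13^1 ≡ 16 · 17 · 13 = 3536.
3536 mod 19 = 2, so 13^11 ≡ 2 (mod 19).

2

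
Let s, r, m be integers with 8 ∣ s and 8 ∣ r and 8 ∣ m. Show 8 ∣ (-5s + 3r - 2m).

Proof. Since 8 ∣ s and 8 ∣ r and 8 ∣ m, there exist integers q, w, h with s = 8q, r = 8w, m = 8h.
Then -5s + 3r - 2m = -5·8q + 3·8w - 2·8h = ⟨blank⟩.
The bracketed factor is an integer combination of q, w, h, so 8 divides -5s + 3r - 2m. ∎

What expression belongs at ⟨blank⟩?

8(-2h - 5q + 3w)

Each term has a factor of 8: -5·8q + 3·8w - 2·8h = 8·(-2h - 5q + 3w).
Since -2h - 5q + 3w is an integer, 8 ∣ (-5s + 3r - 2m).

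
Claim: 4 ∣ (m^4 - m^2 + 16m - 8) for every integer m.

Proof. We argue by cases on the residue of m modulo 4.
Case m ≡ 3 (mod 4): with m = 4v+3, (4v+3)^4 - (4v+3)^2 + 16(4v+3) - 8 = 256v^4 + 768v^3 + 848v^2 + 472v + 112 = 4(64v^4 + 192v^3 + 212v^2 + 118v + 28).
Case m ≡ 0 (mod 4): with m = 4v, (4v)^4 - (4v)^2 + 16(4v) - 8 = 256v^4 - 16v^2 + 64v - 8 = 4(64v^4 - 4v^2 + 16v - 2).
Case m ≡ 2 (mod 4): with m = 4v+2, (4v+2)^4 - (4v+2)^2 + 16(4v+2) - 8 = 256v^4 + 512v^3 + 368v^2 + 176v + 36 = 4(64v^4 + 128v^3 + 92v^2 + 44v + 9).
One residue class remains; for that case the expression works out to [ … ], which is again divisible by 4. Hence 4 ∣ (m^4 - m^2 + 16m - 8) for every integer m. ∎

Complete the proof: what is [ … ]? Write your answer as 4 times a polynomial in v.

4(64v^4 + 64v^3 + 20v^2 + 18v + 2)

Only m ≡ 1 (mod 4) is unaccounted for. Put m = 4v+1:
(4v+1)^4 - (4v+1)^2 + 16(4v+1) - 8 expands to 256v^4 + 256v^3 + 80v^2 + 72v + 8,
and factoring out 4 leaves 4(64v^4 + 64v^3 + 20v^2 + 18v + 2).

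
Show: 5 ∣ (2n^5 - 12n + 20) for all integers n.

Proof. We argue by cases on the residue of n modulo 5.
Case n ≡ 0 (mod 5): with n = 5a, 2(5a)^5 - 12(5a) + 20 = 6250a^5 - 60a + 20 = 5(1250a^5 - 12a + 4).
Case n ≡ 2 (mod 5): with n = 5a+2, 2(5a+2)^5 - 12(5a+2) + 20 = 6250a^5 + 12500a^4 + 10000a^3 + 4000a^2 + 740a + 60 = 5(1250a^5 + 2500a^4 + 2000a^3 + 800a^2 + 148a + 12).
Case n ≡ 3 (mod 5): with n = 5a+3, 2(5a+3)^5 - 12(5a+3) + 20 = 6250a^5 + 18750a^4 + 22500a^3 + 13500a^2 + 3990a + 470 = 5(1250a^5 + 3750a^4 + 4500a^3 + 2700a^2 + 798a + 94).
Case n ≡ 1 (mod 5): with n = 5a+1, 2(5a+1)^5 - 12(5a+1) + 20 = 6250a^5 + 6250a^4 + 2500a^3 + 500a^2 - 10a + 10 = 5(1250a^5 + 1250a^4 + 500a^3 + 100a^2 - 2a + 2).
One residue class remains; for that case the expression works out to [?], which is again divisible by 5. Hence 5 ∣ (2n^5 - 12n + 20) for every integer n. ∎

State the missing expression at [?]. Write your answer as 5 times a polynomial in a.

5(1250a^5 + 5000a^4 + 8000a^3 + 6400a^2 + 2548a + 404)

The residues treated are {0, 2, 3, 1}, so the missing case is n ≡ 4 (mod 5); write n = 5a+4.
Then 2(5a+4)^5 - 12(5a+4) + 20 = 6250a^5 + 25000a^4 + 40000a^3 + 32000a^2 + 12740a + 2020 = 5(1250a^5 + 5000a^4 + 8000a^3 + 6400a^2 + 2548a + 404).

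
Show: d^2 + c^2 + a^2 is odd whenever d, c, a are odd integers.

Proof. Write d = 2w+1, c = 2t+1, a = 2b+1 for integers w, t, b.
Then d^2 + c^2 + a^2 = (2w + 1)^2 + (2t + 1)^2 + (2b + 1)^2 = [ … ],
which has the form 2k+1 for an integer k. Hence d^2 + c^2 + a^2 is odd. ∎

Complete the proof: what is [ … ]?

(2w + 1)^2 + (2t + 1)^2 + (2b + 1)^2 = 4b^2 + 4b + 4t^2 + 4t + 4w^2 + 4w + 3
= 2(2b^2 + 2b + 2t^2 + 2t + 2w^2 + 2w + 1) + 1.
Since 2b^2 + 2b + 2t^2 + 2t + 2w^2 + 2w + 1 is an integer, the sum of squares is of the form 2k+1 for an integer k.

2(2b^2 + 2b + 2t^2 + 2t + 2w^2 + 2w + 1) + 1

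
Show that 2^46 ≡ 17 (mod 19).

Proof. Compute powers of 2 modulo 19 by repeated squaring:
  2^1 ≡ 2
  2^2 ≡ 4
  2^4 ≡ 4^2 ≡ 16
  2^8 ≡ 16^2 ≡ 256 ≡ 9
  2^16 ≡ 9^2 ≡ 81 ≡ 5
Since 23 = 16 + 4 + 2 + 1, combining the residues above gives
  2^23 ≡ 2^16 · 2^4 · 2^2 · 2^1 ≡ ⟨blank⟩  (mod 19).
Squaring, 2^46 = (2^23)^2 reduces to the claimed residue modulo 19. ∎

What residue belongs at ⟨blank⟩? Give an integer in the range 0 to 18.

2^16 · 2^4 · 2^2 · 2^1 ≡ 5 · 16 · 4 · 2 = 640.
640 mod 19 = 13, so 2^23 ≡ 13 (mod 19).

13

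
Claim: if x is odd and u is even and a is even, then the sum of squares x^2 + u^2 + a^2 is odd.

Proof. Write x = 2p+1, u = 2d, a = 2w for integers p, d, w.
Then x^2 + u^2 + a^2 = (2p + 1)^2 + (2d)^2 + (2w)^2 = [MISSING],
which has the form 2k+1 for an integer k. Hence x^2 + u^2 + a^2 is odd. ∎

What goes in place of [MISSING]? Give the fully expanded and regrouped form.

Expanding: (2p + 1)^2 + (2d)^2 + (2w)^2 = 4d^2 + 4p^2 + 4p + 4w^2 + 1.
Every term except the constant is even, so this is 2(2d^2 + 2p^2 + 2p + 2w^2) + 1,
and 2d^2 + 2p^2 + 2p + 2w^2 ∈ ℤ gives the required form.

2(2d^2 + 2p^2 + 2p + 2w^2) + 1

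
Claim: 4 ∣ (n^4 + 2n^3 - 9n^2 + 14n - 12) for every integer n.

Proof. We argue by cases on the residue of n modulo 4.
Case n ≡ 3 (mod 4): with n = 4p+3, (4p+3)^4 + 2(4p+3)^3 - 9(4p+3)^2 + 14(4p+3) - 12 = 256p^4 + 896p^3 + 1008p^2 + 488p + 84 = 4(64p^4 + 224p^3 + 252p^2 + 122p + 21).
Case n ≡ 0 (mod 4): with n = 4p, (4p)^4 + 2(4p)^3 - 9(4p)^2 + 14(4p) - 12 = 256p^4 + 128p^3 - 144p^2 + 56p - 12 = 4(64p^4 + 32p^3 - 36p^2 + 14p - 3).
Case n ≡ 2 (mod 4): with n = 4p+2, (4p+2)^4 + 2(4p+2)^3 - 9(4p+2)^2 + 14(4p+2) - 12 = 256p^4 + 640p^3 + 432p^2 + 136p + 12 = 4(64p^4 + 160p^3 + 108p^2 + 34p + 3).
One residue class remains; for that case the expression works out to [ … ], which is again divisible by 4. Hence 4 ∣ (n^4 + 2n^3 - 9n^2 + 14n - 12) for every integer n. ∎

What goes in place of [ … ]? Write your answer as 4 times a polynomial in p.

4(64p^4 + 96p^3 + 12p^2 + 6p - 1)

Only n ≡ 1 (mod 4) is unaccounted for. Put n = 4p+1:
(4p+1)^4 + 2(4p+1)^3 - 9(4p+1)^2 + 14(4p+1) - 12 expands to 256p^4 + 384p^3 + 48p^2 + 24p - 4,
and factoring out 4 leaves 4(64p^4 + 96p^3 + 12p^2 + 6p - 1).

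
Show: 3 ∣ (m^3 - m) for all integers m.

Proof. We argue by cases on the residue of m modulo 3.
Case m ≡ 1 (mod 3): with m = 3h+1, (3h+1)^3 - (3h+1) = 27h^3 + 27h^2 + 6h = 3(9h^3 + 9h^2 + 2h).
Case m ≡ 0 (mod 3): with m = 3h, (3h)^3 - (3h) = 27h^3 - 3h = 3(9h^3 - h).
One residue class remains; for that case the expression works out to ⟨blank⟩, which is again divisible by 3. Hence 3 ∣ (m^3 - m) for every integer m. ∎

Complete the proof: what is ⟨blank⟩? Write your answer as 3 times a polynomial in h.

3(9h^3 + 18h^2 + 11h + 2)

Only m ≡ 2 (mod 3) is unaccounted for. Put m = 3h+2:
(3h+2)^3 - (3h+2) expands to 27h^3 + 54h^2 + 33h + 6,
and factoring out 3 leaves 3(9h^3 + 18h^2 + 11h + 2).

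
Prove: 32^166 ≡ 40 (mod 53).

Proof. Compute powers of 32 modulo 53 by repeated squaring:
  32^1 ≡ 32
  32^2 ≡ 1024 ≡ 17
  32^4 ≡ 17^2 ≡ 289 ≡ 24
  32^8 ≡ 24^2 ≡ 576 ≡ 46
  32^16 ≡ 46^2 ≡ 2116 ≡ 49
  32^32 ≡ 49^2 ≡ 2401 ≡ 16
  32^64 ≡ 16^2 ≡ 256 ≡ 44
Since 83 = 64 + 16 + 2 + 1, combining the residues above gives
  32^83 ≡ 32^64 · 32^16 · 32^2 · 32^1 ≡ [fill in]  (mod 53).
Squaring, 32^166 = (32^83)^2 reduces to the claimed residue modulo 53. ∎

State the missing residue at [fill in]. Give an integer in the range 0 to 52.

27

Multiply the listed residues: 44 · 49 · 17 · 32 = 2156 → 36652 → 1172864.
Reducing modulo 53: 1172864 = 22129·53 + 27, so 32^83 ≡ 27.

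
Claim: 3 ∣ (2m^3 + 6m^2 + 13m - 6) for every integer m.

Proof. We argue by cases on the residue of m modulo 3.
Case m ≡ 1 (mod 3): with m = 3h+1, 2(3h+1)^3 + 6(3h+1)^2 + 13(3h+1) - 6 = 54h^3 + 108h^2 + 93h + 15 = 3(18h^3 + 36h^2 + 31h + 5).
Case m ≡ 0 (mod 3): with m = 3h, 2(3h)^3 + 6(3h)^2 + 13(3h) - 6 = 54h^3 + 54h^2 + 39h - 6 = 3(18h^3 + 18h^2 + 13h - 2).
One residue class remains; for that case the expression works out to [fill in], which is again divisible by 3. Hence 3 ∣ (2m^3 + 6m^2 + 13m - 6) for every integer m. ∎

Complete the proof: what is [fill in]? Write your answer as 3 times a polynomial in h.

3(18h^3 + 54h^2 + 61h + 20)

The residues treated are {1, 0}, so the missing case is m ≡ 2 (mod 3); write m = 3h+2.
Then 2(3h+2)^3 + 6(3h+2)^2 + 13(3h+2) - 6 = 54h^3 + 162h^2 + 183h + 60 = 3(18h^3 + 54h^2 + 61h + 20).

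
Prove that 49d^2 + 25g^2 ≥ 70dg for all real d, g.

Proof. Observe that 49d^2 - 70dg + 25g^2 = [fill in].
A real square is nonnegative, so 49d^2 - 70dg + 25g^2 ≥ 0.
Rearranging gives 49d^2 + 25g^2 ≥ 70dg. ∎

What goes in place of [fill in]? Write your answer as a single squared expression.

49d^2 - 70dg + 25g^2 is a perfect-square trinomial: the outer terms are (7d)^2 and (5g)^2, and the cross term is -2·7d·5g.
So 49d^2 - 70dg + 25g^2 = (7d - 5g)^2 ≥ 0.

(7d - 5g)^2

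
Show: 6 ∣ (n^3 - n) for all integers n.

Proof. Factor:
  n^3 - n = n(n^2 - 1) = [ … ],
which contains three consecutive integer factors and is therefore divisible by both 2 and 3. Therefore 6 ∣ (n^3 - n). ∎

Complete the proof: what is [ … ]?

(n - 1)n(n + 1)

n(n^2 - 1) = n(n - 1)(n + 1) = (n - 1)n(n + 1).
These three factors are consecutive integers, so their product is divisible by 6.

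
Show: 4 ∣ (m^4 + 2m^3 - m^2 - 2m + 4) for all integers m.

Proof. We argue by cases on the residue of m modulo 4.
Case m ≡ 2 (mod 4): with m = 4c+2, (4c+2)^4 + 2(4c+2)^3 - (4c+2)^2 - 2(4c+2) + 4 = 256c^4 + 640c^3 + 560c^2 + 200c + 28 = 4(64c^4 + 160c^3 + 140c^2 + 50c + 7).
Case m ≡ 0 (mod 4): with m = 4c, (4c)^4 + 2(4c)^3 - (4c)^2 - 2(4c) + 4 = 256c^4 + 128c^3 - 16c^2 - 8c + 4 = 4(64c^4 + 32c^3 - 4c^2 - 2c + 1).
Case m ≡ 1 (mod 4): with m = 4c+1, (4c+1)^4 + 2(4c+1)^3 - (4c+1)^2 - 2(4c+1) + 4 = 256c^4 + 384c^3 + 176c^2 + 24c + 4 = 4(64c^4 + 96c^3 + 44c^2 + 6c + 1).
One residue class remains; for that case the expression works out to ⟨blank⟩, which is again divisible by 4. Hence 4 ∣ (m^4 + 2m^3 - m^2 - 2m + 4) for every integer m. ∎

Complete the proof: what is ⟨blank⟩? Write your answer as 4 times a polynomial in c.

The residues treated are {2, 0, 1}, so the missing case is m ≡ 3 (mod 4); write m = 4c+3.
Then (4c+3)^4 + 2(4c+3)^3 - (4c+3)^2 - 2(4c+3) + 4 = 256c^4 + 896c^3 + 1136c^2 + 616c + 124 = 4(64c^4 + 224c^3 + 284c^2 + 154c + 31).

4(64c^4 + 224c^3 + 284c^2 + 154c + 31)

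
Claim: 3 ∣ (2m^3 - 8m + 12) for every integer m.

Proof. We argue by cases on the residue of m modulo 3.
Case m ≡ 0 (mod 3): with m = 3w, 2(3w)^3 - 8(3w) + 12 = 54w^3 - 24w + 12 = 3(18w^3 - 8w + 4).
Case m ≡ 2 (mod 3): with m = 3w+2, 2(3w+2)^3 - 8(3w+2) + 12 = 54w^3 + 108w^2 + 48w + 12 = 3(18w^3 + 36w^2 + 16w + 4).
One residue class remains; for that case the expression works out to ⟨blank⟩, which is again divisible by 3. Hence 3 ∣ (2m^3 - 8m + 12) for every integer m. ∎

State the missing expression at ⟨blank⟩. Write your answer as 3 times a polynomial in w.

Only m ≡ 1 (mod 3) is unaccounted for. Put m = 3w+1:
2(3w+1)^3 - 8(3w+1) + 12 expands to 54w^3 + 54w^2 - 6w + 6,
and factoring out 3 leaves 3(18w^3 + 18w^2 - 2w + 2).

3(18w^3 + 18w^2 - 2w + 2)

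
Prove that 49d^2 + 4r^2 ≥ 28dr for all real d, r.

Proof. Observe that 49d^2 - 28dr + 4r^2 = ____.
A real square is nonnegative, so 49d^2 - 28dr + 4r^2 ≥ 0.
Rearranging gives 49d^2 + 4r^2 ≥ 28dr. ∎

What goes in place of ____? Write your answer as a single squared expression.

49d^2 - 28dr + 4r^2 is a perfect-square trinomial: the outer terms are (7d)^2 and (2r)^2, and the cross term is -2·7d·2r.
So 49d^2 - 28dr + 4r^2 = (7d - 2r)^2 ≥ 0.

(7d - 2r)^2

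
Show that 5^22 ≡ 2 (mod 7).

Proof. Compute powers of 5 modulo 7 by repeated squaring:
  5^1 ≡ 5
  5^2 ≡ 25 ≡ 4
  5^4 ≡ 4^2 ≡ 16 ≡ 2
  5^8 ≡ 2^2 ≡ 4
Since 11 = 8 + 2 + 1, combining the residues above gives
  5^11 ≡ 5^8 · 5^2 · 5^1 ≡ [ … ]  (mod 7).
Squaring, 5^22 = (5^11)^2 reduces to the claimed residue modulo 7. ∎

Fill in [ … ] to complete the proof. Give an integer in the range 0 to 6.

3

Multiply the listed residues: 4 · 4 · 5 = 16 → 80.
Reducing modulo 7: 80 = 11·7 + 3, so 5^11 ≡ 3.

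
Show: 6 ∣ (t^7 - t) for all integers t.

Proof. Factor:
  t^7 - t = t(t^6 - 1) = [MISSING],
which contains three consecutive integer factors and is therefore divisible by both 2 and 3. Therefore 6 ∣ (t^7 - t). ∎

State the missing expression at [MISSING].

(t - 1)t(t + 1)(t^4 + t^2 + 1)

t^6 - 1 = (t^2 - 1)(t^4 + t^2 + 1), and t^2 - 1 = (t-1)(t+1).
So t(t^6 - 1) = (t - 1)t(t + 1)(t^4 + t^2 + 1).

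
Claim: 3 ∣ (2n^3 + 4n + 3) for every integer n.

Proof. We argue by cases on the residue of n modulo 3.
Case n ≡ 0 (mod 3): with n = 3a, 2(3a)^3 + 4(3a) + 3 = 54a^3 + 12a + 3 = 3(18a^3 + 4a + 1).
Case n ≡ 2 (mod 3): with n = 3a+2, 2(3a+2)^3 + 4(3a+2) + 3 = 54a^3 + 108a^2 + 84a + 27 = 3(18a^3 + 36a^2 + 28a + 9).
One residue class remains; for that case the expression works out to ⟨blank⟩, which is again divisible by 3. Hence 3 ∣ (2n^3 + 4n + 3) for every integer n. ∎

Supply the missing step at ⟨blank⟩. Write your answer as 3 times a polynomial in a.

3(18a^3 + 18a^2 + 10a + 3)

Only n ≡ 1 (mod 3) is unaccounted for. Put n = 3a+1:
2(3a+1)^3 + 4(3a+1) + 3 expands to 54a^3 + 54a^2 + 30a + 9,
and factoring out 3 leaves 3(18a^3 + 18a^2 + 10a + 3).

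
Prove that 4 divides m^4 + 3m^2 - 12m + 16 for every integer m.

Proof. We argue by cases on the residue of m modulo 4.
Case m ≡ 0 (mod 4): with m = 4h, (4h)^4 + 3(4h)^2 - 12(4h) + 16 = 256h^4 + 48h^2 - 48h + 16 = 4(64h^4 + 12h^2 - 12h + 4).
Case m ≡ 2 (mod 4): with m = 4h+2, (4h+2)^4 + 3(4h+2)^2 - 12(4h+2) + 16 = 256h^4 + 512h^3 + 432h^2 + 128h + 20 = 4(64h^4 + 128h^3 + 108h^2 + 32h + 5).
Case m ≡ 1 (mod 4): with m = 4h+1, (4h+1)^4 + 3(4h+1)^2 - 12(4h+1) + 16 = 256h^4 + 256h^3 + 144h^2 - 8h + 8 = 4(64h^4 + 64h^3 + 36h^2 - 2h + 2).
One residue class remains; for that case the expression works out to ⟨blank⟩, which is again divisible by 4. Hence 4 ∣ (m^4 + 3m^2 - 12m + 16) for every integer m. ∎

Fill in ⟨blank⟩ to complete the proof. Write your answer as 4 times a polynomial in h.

4(64h^4 + 192h^3 + 228h^2 + 114h + 22)

The residues treated are {0, 2, 1}, so the missing case is m ≡ 3 (mod 4); write m = 4h+3.
Then (4h+3)^4 + 3(4h+3)^2 - 12(4h+3) + 16 = 256h^4 + 768h^3 + 912h^2 + 456h + 88 = 4(64h^4 + 192h^3 + 228h^2 + 114h + 22).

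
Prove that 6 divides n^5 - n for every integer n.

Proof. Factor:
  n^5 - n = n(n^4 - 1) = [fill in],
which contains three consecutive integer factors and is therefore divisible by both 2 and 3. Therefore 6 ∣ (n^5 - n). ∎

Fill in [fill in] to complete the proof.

n^4 - 1 = (n^2 - 1)(n^2 + 1), and n^2 - 1 = (n-1)(n+1).
So n(n^4 - 1) = (n - 1)n(n + 1)(n^2 + 1).

(n - 1)n(n + 1)(n^2 + 1)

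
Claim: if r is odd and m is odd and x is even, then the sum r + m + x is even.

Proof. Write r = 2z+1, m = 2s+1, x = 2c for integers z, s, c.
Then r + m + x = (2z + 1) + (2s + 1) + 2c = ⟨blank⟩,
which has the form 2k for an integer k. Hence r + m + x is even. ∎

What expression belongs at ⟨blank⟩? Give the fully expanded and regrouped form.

2(c + s + z + 1)

Expanding: (2z + 1) + (2s + 1) + 2c = 2c + 2s + 2z + 2.
Every term is even; pulling out the factor of 2 gives 2(c + s + z + 1).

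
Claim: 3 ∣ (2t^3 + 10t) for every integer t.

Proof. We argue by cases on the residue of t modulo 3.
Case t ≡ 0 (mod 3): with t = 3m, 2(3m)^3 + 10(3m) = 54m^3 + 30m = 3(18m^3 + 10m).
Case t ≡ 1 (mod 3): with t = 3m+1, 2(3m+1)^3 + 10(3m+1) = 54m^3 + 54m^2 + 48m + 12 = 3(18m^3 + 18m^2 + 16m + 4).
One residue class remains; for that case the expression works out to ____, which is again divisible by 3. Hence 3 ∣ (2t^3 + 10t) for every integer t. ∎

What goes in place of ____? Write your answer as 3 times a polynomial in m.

Only t ≡ 2 (mod 3) is unaccounted for. Put t = 3m+2:
2(3m+2)^3 + 10(3m+2) expands to 54m^3 + 108m^2 + 102m + 36,
and factoring out 3 leaves 3(18m^3 + 36m^2 + 34m + 12).

3(18m^3 + 36m^2 + 34m + 12)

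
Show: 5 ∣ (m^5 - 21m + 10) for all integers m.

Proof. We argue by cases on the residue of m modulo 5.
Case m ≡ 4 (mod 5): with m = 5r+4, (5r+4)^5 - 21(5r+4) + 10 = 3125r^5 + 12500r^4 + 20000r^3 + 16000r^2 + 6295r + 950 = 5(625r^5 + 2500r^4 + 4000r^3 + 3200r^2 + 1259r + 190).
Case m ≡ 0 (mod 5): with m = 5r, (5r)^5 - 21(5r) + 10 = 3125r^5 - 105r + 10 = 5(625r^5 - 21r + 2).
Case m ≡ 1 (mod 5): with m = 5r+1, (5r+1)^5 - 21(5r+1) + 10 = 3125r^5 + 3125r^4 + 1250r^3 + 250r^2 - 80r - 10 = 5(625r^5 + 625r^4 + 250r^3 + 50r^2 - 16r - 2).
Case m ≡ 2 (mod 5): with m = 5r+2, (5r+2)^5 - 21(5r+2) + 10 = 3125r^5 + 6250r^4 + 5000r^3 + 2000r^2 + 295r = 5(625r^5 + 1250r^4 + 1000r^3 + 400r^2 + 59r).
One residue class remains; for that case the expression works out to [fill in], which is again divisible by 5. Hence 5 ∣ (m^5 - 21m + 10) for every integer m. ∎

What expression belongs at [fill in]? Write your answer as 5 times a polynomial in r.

5(625r^5 + 1875r^4 + 2250r^3 + 1350r^2 + 384r + 38)

Only m ≡ 3 (mod 5) is unaccounted for. Put m = 5r+3:
(5r+3)^5 - 21(5r+3) + 10 expands to 3125r^5 + 9375r^4 + 11250r^3 + 6750r^2 + 1920r + 190,
and factoring out 5 leaves 5(625r^5 + 1875r^4 + 2250r^3 + 1350r^2 + 384r + 38).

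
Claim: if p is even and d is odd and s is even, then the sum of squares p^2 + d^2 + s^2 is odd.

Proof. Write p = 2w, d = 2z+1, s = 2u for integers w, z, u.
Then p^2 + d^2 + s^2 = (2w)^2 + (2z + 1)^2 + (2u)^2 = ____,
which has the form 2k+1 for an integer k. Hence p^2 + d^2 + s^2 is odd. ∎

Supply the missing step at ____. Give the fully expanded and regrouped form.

2(2u^2 + 2w^2 + 2z^2 + 2z) + 1

(2w)^2 + (2z + 1)^2 + (2u)^2 = 4u^2 + 4w^2 + 4z^2 + 4z + 1
= 2(2u^2 + 2w^2 + 2z^2 + 2z) + 1.
Since 2u^2 + 2w^2 + 2z^2 + 2z is an integer, the sum of squares is of the form 2k+1 for an integer k.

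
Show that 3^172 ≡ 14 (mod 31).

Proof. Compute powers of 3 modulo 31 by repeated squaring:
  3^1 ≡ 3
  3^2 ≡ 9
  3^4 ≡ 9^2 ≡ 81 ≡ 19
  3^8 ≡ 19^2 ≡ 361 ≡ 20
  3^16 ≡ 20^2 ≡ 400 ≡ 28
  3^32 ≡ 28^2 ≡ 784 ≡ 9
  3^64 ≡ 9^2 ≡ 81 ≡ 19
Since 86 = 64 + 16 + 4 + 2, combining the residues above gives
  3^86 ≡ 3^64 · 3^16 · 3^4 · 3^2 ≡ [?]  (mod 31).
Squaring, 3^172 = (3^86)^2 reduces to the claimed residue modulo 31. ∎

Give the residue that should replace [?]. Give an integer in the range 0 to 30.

Multiply the listed residues: 19 · 28 · 19 · 9 = 532 → 10108 → 90972.
Reducing modulo 31: 90972 = 2934·31 + 18, so 3^86 ≡ 18.

18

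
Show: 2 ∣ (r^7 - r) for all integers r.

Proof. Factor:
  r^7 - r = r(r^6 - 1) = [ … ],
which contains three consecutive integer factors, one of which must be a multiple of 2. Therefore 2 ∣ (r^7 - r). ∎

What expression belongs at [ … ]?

r^6 - 1 = (r^2 - 1)(r^4 + r^2 + 1), and r^2 - 1 = (r-1)(r+1).
So r(r^6 - 1) = (r - 1)r(r + 1)(r^4 + r^2 + 1).

(r - 1)r(r + 1)(r^4 + r^2 + 1)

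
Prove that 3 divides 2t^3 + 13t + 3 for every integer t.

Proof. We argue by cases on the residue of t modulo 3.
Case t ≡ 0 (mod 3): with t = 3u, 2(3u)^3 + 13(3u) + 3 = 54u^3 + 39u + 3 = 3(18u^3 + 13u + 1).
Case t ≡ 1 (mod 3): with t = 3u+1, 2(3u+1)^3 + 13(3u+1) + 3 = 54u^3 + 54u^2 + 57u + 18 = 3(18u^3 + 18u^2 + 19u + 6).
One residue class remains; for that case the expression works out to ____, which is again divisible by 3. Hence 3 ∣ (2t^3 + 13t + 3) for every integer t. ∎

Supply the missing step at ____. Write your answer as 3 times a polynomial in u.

The residues treated are {0, 1}, so the missing case is t ≡ 2 (mod 3); write t = 3u+2.
Then 2(3u+2)^3 + 13(3u+2) + 3 = 54u^3 + 108u^2 + 111u + 45 = 3(18u^3 + 36u^2 + 37u + 15).

3(18u^3 + 36u^2 + 37u + 15)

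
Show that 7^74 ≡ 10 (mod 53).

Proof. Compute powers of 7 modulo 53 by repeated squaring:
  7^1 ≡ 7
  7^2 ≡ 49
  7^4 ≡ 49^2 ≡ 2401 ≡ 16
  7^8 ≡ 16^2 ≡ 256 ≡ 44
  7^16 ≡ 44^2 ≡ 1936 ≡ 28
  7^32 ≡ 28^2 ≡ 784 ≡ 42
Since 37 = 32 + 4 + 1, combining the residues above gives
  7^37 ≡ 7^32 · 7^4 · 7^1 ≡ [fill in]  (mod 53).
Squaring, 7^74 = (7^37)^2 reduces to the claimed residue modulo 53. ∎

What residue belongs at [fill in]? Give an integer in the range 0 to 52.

7^32 · 7^4 · 7^1 ≡ 42 · 16 · 7 = 4704.
4704 mod 53 = 40, so 7^37 ≡ 40 (mod 53).

40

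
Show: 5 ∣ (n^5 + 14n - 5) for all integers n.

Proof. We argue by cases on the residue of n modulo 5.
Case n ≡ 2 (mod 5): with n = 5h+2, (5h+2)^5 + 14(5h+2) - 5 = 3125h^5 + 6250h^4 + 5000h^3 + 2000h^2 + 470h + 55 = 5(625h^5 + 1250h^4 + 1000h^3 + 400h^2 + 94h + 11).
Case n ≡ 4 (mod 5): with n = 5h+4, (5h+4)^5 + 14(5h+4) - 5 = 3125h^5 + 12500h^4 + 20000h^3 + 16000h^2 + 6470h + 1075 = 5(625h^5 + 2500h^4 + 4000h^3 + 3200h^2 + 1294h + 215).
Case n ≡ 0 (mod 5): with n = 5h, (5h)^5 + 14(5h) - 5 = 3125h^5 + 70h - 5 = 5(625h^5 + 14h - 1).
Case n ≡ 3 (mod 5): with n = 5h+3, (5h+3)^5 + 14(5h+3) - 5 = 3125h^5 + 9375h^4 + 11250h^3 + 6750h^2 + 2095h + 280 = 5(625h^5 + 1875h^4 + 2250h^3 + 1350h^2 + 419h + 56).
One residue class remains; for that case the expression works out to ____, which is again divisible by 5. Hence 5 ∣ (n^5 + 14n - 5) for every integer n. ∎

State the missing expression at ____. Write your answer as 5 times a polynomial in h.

5(625h^5 + 625h^4 + 250h^3 + 50h^2 + 19h + 2)

The residues treated are {2, 4, 0, 3}, so the missing case is n ≡ 1 (mod 5); write n = 5h+1.
Then (5h+1)^5 + 14(5h+1) - 5 = 3125h^5 + 3125h^4 + 1250h^3 + 250h^2 + 95h + 10 = 5(625h^5 + 625h^4 + 250h^3 + 50h^2 + 19h + 2).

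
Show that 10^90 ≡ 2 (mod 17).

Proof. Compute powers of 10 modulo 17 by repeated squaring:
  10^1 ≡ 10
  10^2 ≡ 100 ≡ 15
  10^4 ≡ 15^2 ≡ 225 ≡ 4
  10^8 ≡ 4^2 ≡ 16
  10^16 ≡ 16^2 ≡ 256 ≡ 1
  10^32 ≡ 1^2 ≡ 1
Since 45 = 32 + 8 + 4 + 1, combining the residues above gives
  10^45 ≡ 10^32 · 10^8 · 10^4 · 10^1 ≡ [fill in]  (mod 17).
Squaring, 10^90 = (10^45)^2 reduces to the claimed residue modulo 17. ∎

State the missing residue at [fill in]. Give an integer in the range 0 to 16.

11

10^32 · 10^8 · 10^4 · 10^1 ≡ 1 · 16 · 4 · 10 = 640.
640 mod 17 = 11, so 10^45 ≡ 11 (mod 17).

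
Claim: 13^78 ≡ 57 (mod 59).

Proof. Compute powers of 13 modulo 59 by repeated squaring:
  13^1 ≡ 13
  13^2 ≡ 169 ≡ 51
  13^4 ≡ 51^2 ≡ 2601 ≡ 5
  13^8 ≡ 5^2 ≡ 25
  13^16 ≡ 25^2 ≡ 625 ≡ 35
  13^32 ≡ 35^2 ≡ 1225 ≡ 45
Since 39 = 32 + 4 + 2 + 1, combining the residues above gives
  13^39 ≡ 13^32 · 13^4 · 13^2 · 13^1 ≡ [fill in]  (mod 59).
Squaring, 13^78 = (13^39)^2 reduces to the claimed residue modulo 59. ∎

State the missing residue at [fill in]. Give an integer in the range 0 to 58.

Multiply the listed residues: 45 · 5 · 51 · 13 = 225 → 11475 → 149175.
Reducing modulo 59: 149175 = 2528·59 + 23, so 13^39 ≡ 23.

23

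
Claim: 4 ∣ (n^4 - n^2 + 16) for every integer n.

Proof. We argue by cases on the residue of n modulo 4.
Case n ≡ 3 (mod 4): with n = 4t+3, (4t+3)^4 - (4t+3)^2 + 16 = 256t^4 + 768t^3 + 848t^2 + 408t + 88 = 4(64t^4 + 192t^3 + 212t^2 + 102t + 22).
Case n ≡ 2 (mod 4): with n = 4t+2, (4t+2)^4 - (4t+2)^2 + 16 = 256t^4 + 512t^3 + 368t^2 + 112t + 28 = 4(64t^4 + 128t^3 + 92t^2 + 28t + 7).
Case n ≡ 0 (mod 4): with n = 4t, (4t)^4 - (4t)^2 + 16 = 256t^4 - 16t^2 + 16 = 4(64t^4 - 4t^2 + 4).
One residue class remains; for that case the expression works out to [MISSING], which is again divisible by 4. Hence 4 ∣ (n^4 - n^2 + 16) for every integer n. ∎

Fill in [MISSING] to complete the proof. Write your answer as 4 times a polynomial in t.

4(64t^4 + 64t^3 + 20t^2 + 2t + 4)

The residues treated are {3, 2, 0}, so the missing case is n ≡ 1 (mod 4); write n = 4t+1.
Then (4t+1)^4 - (4t+1)^2 + 16 = 256t^4 + 256t^3 + 80t^2 + 8t + 16 = 4(64t^4 + 64t^3 + 20t^2 + 2t + 4).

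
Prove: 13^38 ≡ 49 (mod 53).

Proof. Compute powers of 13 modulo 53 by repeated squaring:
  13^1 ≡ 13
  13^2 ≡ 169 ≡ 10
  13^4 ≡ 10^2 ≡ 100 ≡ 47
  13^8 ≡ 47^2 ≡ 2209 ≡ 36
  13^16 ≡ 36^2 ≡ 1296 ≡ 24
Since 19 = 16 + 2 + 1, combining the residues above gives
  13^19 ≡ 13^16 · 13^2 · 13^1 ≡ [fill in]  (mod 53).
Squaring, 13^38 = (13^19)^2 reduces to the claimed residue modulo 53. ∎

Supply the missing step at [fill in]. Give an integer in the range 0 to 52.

13^16 · 13^2 · 13^1 ≡ 24 · 10 · 13 = 3120.
3120 mod 53 = 46, so 13^19 ≡ 46 (mod 53).

46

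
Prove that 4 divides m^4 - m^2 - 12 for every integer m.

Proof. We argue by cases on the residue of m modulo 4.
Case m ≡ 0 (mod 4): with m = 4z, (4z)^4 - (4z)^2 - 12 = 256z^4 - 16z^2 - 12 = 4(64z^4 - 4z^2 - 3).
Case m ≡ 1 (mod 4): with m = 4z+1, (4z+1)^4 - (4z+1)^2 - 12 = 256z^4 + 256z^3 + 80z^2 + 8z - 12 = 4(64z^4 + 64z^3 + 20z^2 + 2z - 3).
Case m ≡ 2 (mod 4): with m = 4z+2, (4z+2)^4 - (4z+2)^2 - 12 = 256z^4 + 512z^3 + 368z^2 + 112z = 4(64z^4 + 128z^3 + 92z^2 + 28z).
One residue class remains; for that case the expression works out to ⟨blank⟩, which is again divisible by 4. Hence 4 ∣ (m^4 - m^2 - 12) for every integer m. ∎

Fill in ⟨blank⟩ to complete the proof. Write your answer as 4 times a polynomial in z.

Only m ≡ 3 (mod 4) is unaccounted for. Put m = 4z+3:
(4z+3)^4 - (4z+3)^2 - 12 expands to 256z^4 + 768z^3 + 848z^2 + 408z + 60,
and factoring out 4 leaves 4(64z^4 + 192z^3 + 212z^2 + 102z + 15).

4(64z^4 + 192z^3 + 212z^2 + 102z + 15)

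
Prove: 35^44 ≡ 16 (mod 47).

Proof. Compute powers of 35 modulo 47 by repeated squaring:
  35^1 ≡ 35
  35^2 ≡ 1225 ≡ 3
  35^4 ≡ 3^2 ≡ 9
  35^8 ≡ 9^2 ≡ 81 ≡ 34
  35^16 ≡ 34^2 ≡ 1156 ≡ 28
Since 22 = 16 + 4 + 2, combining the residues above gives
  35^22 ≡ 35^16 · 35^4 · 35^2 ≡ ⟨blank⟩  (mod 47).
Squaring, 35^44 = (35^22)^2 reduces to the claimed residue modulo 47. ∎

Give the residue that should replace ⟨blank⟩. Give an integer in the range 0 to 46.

4

Multiply the listed residues: 28 · 9 · 3 = 252 → 756.
Reducing modulo 47: 756 = 16·47 + 4, so 35^22 ≡ 4.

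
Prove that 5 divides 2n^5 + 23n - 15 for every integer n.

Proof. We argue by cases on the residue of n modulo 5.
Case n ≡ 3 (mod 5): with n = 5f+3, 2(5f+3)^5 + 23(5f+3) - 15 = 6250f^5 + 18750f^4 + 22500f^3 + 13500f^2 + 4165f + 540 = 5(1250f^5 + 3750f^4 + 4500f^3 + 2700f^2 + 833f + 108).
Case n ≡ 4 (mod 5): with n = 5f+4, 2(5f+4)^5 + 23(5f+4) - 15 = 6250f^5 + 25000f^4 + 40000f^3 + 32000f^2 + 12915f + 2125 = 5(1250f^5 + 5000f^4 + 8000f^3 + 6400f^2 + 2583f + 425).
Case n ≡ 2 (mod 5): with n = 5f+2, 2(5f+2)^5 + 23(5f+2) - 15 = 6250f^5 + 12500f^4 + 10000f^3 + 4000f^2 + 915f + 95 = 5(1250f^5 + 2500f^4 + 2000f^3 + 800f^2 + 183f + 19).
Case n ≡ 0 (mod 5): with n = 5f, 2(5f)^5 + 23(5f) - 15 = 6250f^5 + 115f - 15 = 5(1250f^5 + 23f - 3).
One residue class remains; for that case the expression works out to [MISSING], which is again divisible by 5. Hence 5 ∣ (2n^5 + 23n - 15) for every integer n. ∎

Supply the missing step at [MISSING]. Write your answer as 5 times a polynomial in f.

Only n ≡ 1 (mod 5) is unaccounted for. Put n = 5f+1:
2(5f+1)^5 + 23(5f+1) - 15 expands to 6250f^5 + 6250f^4 + 2500f^3 + 500f^2 + 165f + 10,
and factoring out 5 leaves 5(1250f^5 + 1250f^4 + 500f^3 + 100f^2 + 33f + 2).

5(1250f^5 + 1250f^4 + 500f^3 + 100f^2 + 33f + 2)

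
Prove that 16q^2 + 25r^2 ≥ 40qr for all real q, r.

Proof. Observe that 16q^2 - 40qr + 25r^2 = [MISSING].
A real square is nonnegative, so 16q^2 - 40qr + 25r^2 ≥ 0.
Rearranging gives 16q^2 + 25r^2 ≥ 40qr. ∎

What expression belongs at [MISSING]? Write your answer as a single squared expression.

16q^2 - 40qr + 25r^2 is a perfect-square trinomial: the outer terms are (4q)^2 and (5r)^2, and the cross term is -2·4q·5r.
So 16q^2 - 40qr + 25r^2 = (4q - 5r)^2 ≥ 0.

(4q - 5r)^2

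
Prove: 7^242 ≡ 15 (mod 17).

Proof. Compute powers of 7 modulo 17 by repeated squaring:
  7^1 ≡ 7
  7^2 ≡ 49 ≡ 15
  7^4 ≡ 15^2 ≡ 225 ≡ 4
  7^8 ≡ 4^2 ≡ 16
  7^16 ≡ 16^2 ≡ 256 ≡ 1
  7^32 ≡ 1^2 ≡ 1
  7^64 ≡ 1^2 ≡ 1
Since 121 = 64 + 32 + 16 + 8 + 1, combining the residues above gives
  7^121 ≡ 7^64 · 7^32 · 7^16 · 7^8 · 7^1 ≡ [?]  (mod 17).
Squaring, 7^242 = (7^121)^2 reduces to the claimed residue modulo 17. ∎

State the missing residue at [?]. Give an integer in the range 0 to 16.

10

7^64 · 7^32 · 7^16 · 7^8 · 7^1 ≡ 1 · 1 · 1 · 16 · 7 = 112.
112 mod 17 = 10, so 7^121 ≡ 10 (mod 17).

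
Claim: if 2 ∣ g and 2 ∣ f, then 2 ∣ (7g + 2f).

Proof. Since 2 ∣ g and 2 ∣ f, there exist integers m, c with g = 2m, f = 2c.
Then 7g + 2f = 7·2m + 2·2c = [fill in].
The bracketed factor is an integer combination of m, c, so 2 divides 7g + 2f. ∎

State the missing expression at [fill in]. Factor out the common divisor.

2(2c + 7m)

Each term has a factor of 2: 7·2m + 2·2c = 2·(2c + 7m).
Since 2c + 7m is an integer, 2 ∣ (7g + 2f).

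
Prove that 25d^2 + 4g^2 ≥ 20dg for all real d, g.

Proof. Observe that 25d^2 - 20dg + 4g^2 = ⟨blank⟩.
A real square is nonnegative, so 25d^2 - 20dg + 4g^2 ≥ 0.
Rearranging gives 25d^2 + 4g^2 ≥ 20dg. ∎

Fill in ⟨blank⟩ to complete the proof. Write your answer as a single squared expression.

The leading and trailing coefficients are 5^2 and 2^2, and 20 = 2·5·2, so the trinomial is (5d - 2g)^2.
Hence 25d^2 - 20dg + 4g^2 ≥ 0.

(5d - 2g)^2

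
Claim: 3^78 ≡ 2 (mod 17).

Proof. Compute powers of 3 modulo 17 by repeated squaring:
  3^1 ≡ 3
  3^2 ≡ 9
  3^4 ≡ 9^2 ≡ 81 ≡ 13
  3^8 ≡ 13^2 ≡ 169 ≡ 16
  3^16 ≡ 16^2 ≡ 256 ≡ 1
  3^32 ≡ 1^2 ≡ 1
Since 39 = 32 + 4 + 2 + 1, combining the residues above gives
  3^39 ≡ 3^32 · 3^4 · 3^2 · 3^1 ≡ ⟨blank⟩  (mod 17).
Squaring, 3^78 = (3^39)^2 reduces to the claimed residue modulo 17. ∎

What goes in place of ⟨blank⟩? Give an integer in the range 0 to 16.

11

Multiply the listed residues: 1 · 13 · 9 · 3 = 13 → 117 → 351.
Reducing modulo 17: 351 = 20·17 + 11, so 3^39 ≡ 11.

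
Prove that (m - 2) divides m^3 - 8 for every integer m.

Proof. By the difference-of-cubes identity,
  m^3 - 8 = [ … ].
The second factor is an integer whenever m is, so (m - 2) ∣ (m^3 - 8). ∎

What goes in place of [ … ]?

(m - 2)(m^2 + 2m + 4)

Polynomial division of m^3 - 8 by m - 2 leaves remainder 0 and quotient m^2 + 2m + 4.
Hence m^3 - 8 = (m - 2)(m^2 + 2m + 4).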